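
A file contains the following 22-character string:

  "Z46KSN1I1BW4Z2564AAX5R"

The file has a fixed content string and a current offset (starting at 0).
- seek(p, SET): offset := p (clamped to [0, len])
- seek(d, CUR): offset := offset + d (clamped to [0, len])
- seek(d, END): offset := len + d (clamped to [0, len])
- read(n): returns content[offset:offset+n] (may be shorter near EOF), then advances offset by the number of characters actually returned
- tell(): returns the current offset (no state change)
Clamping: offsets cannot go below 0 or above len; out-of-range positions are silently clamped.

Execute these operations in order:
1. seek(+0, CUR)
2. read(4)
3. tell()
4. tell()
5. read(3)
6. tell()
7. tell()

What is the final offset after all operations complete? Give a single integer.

After 1 (seek(+0, CUR)): offset=0
After 2 (read(4)): returned 'Z46K', offset=4
After 3 (tell()): offset=4
After 4 (tell()): offset=4
After 5 (read(3)): returned 'SN1', offset=7
After 6 (tell()): offset=7
After 7 (tell()): offset=7

Answer: 7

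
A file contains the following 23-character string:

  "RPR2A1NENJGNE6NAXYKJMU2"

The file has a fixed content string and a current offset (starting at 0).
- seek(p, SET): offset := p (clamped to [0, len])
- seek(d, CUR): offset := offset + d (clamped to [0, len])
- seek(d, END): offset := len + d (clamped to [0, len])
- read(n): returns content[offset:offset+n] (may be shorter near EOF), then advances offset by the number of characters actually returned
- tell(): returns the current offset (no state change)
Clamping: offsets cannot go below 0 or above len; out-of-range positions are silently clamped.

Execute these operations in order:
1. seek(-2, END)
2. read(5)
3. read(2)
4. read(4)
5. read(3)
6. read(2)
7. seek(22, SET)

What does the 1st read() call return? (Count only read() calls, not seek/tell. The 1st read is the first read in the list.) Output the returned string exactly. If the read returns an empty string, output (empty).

After 1 (seek(-2, END)): offset=21
After 2 (read(5)): returned 'U2', offset=23
After 3 (read(2)): returned '', offset=23
After 4 (read(4)): returned '', offset=23
After 5 (read(3)): returned '', offset=23
After 6 (read(2)): returned '', offset=23
After 7 (seek(22, SET)): offset=22

Answer: U2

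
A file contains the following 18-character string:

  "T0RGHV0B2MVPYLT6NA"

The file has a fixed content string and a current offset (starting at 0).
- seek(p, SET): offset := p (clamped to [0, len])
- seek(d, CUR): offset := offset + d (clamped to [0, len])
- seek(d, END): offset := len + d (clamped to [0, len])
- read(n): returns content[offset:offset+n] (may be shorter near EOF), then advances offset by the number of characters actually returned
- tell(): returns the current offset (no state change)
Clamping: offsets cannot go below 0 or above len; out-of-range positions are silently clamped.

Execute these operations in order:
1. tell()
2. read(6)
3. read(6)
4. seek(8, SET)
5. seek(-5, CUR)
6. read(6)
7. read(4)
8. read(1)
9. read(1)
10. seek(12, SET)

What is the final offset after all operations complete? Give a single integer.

After 1 (tell()): offset=0
After 2 (read(6)): returned 'T0RGHV', offset=6
After 3 (read(6)): returned '0B2MVP', offset=12
After 4 (seek(8, SET)): offset=8
After 5 (seek(-5, CUR)): offset=3
After 6 (read(6)): returned 'GHV0B2', offset=9
After 7 (read(4)): returned 'MVPY', offset=13
After 8 (read(1)): returned 'L', offset=14
After 9 (read(1)): returned 'T', offset=15
After 10 (seek(12, SET)): offset=12

Answer: 12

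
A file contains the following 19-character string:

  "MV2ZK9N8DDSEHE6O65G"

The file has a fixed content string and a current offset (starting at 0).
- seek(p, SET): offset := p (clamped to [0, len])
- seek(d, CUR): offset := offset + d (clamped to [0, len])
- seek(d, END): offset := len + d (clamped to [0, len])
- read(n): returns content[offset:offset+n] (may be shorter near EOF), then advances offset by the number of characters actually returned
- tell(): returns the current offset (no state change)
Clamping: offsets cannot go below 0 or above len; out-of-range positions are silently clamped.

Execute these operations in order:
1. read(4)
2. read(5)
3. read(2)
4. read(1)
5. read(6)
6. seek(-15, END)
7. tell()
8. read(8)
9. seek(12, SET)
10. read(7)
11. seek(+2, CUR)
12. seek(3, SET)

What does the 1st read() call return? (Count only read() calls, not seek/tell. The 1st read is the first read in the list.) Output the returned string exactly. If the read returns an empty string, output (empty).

Answer: MV2Z

Derivation:
After 1 (read(4)): returned 'MV2Z', offset=4
After 2 (read(5)): returned 'K9N8D', offset=9
After 3 (read(2)): returned 'DS', offset=11
After 4 (read(1)): returned 'E', offset=12
After 5 (read(6)): returned 'HE6O65', offset=18
After 6 (seek(-15, END)): offset=4
After 7 (tell()): offset=4
After 8 (read(8)): returned 'K9N8DDSE', offset=12
After 9 (seek(12, SET)): offset=12
After 10 (read(7)): returned 'HE6O65G', offset=19
After 11 (seek(+2, CUR)): offset=19
After 12 (seek(3, SET)): offset=3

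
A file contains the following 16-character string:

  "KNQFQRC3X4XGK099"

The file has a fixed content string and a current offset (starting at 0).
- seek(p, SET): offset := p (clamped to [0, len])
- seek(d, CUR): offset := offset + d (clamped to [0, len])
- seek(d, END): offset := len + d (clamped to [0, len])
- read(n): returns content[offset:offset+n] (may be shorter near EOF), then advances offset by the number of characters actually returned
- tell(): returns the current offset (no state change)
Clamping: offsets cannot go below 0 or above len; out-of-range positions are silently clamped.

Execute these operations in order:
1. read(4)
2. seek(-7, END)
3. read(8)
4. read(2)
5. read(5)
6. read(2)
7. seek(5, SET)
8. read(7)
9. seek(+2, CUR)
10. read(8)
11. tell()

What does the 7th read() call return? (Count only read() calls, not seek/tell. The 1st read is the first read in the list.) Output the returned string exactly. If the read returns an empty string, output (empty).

After 1 (read(4)): returned 'KNQF', offset=4
After 2 (seek(-7, END)): offset=9
After 3 (read(8)): returned '4XGK099', offset=16
After 4 (read(2)): returned '', offset=16
After 5 (read(5)): returned '', offset=16
After 6 (read(2)): returned '', offset=16
After 7 (seek(5, SET)): offset=5
After 8 (read(7)): returned 'RC3X4XG', offset=12
After 9 (seek(+2, CUR)): offset=14
After 10 (read(8)): returned '99', offset=16
After 11 (tell()): offset=16

Answer: 99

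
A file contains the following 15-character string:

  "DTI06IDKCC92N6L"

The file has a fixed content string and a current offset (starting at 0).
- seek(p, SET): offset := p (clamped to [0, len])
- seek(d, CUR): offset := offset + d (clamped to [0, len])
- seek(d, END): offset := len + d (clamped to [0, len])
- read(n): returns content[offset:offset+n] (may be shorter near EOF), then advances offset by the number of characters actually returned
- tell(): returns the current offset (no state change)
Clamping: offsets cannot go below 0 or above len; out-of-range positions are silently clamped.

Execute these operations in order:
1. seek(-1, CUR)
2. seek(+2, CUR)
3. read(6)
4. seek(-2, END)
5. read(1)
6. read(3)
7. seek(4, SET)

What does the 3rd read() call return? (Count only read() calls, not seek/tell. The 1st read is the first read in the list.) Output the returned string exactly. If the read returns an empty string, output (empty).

After 1 (seek(-1, CUR)): offset=0
After 2 (seek(+2, CUR)): offset=2
After 3 (read(6)): returned 'I06IDK', offset=8
After 4 (seek(-2, END)): offset=13
After 5 (read(1)): returned '6', offset=14
After 6 (read(3)): returned 'L', offset=15
After 7 (seek(4, SET)): offset=4

Answer: L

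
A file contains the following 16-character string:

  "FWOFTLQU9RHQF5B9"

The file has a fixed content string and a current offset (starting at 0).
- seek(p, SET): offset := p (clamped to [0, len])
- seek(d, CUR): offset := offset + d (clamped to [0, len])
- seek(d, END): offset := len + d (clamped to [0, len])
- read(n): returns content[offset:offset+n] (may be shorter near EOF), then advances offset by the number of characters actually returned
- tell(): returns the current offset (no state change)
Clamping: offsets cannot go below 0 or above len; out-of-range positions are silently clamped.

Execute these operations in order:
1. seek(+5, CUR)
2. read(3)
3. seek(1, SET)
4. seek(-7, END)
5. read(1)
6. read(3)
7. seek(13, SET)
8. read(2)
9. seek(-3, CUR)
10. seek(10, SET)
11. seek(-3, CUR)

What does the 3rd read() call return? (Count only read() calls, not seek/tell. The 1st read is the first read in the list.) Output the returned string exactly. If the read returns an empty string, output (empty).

Answer: HQF

Derivation:
After 1 (seek(+5, CUR)): offset=5
After 2 (read(3)): returned 'LQU', offset=8
After 3 (seek(1, SET)): offset=1
After 4 (seek(-7, END)): offset=9
After 5 (read(1)): returned 'R', offset=10
After 6 (read(3)): returned 'HQF', offset=13
After 7 (seek(13, SET)): offset=13
After 8 (read(2)): returned '5B', offset=15
After 9 (seek(-3, CUR)): offset=12
After 10 (seek(10, SET)): offset=10
After 11 (seek(-3, CUR)): offset=7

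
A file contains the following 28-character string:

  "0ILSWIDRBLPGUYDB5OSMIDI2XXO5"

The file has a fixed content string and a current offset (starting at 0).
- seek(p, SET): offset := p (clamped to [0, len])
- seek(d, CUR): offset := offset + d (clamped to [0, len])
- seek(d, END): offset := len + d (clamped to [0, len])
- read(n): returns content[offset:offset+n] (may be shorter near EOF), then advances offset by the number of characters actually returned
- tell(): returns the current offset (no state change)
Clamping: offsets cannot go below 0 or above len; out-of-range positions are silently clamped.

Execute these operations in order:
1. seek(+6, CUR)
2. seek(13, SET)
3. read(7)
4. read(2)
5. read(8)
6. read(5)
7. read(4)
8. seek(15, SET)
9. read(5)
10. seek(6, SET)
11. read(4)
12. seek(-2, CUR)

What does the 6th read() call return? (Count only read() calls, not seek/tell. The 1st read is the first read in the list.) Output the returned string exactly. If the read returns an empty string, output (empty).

After 1 (seek(+6, CUR)): offset=6
After 2 (seek(13, SET)): offset=13
After 3 (read(7)): returned 'YDB5OSM', offset=20
After 4 (read(2)): returned 'ID', offset=22
After 5 (read(8)): returned 'I2XXO5', offset=28
After 6 (read(5)): returned '', offset=28
After 7 (read(4)): returned '', offset=28
After 8 (seek(15, SET)): offset=15
After 9 (read(5)): returned 'B5OSM', offset=20
After 10 (seek(6, SET)): offset=6
After 11 (read(4)): returned 'DRBL', offset=10
After 12 (seek(-2, CUR)): offset=8

Answer: B5OSM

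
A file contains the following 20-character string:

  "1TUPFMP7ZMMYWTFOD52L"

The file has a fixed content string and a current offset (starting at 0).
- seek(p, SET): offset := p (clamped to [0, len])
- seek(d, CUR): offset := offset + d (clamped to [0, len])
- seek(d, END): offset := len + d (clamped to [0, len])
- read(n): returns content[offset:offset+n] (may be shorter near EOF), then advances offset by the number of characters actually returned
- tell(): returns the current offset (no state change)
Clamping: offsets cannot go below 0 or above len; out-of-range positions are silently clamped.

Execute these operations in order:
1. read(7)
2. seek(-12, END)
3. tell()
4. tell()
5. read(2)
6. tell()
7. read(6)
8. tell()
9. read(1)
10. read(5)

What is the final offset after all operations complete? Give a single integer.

Answer: 20

Derivation:
After 1 (read(7)): returned '1TUPFMP', offset=7
After 2 (seek(-12, END)): offset=8
After 3 (tell()): offset=8
After 4 (tell()): offset=8
After 5 (read(2)): returned 'ZM', offset=10
After 6 (tell()): offset=10
After 7 (read(6)): returned 'MYWTFO', offset=16
After 8 (tell()): offset=16
After 9 (read(1)): returned 'D', offset=17
After 10 (read(5)): returned '52L', offset=20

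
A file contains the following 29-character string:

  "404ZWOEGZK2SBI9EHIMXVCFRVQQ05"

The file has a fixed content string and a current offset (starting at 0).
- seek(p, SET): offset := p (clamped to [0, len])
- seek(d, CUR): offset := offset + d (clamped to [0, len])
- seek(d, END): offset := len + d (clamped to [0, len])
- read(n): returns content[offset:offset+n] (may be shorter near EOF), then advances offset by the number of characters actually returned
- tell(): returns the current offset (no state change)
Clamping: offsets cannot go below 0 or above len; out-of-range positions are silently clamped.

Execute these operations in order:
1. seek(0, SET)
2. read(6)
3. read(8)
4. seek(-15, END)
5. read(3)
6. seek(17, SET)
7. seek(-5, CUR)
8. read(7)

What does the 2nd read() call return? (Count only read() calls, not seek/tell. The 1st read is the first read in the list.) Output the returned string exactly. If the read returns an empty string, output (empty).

After 1 (seek(0, SET)): offset=0
After 2 (read(6)): returned '404ZWO', offset=6
After 3 (read(8)): returned 'EGZK2SBI', offset=14
After 4 (seek(-15, END)): offset=14
After 5 (read(3)): returned '9EH', offset=17
After 6 (seek(17, SET)): offset=17
After 7 (seek(-5, CUR)): offset=12
After 8 (read(7)): returned 'BI9EHIM', offset=19

Answer: EGZK2SBI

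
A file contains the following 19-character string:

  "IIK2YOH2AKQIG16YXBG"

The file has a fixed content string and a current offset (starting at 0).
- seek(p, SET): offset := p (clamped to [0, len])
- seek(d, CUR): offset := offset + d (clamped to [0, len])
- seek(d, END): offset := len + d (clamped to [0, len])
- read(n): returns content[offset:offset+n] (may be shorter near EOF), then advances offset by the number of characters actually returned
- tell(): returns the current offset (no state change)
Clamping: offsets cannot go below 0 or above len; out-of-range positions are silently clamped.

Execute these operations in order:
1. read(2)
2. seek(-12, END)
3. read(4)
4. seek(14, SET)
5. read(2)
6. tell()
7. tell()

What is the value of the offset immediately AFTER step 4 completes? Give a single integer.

After 1 (read(2)): returned 'II', offset=2
After 2 (seek(-12, END)): offset=7
After 3 (read(4)): returned '2AKQ', offset=11
After 4 (seek(14, SET)): offset=14

Answer: 14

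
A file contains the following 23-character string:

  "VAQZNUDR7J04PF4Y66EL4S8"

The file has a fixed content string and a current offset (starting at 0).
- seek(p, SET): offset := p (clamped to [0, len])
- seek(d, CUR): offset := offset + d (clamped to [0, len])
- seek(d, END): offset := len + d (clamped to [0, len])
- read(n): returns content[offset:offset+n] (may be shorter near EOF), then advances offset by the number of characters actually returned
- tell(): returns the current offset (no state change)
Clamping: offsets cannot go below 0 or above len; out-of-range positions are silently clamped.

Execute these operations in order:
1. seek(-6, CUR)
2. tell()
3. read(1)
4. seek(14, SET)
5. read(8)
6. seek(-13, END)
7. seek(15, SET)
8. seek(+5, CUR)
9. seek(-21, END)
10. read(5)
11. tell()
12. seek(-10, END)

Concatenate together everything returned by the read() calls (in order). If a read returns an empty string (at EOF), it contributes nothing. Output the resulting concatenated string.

Answer: V4Y66EL4SQZNUD

Derivation:
After 1 (seek(-6, CUR)): offset=0
After 2 (tell()): offset=0
After 3 (read(1)): returned 'V', offset=1
After 4 (seek(14, SET)): offset=14
After 5 (read(8)): returned '4Y66EL4S', offset=22
After 6 (seek(-13, END)): offset=10
After 7 (seek(15, SET)): offset=15
After 8 (seek(+5, CUR)): offset=20
After 9 (seek(-21, END)): offset=2
After 10 (read(5)): returned 'QZNUD', offset=7
After 11 (tell()): offset=7
After 12 (seek(-10, END)): offset=13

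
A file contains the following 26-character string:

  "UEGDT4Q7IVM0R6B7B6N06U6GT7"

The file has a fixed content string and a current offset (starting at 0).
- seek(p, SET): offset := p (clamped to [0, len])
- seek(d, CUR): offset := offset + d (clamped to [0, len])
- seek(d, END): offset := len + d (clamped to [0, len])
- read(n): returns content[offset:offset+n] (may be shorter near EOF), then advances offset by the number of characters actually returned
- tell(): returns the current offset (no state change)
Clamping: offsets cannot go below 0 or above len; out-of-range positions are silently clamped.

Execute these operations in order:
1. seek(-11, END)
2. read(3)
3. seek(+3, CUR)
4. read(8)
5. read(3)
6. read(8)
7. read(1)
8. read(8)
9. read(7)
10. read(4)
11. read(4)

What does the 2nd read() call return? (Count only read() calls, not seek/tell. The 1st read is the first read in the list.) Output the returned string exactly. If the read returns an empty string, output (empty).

Answer: U6GT7

Derivation:
After 1 (seek(-11, END)): offset=15
After 2 (read(3)): returned '7B6', offset=18
After 3 (seek(+3, CUR)): offset=21
After 4 (read(8)): returned 'U6GT7', offset=26
After 5 (read(3)): returned '', offset=26
After 6 (read(8)): returned '', offset=26
After 7 (read(1)): returned '', offset=26
After 8 (read(8)): returned '', offset=26
After 9 (read(7)): returned '', offset=26
After 10 (read(4)): returned '', offset=26
After 11 (read(4)): returned '', offset=26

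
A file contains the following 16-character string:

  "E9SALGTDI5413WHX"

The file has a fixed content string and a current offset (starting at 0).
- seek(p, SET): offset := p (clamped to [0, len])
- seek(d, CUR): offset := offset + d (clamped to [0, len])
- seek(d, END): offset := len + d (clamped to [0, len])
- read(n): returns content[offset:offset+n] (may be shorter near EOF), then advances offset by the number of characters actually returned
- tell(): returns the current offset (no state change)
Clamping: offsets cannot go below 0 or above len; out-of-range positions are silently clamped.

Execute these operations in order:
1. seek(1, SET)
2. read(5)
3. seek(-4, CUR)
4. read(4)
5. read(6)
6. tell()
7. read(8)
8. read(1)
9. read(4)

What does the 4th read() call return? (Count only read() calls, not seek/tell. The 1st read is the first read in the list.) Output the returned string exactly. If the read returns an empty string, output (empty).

After 1 (seek(1, SET)): offset=1
After 2 (read(5)): returned '9SALG', offset=6
After 3 (seek(-4, CUR)): offset=2
After 4 (read(4)): returned 'SALG', offset=6
After 5 (read(6)): returned 'TDI541', offset=12
After 6 (tell()): offset=12
After 7 (read(8)): returned '3WHX', offset=16
After 8 (read(1)): returned '', offset=16
After 9 (read(4)): returned '', offset=16

Answer: 3WHX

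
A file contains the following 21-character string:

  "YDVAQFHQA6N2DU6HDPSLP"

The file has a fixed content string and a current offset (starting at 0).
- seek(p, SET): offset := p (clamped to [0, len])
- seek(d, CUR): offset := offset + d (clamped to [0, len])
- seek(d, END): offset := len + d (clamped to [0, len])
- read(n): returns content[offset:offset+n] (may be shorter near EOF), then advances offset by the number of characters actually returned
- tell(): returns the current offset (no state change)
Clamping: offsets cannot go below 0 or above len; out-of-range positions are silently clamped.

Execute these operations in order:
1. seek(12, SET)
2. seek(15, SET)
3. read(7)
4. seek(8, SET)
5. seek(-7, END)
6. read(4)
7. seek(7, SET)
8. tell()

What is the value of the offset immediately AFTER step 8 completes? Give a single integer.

After 1 (seek(12, SET)): offset=12
After 2 (seek(15, SET)): offset=15
After 3 (read(7)): returned 'HDPSLP', offset=21
After 4 (seek(8, SET)): offset=8
After 5 (seek(-7, END)): offset=14
After 6 (read(4)): returned '6HDP', offset=18
After 7 (seek(7, SET)): offset=7
After 8 (tell()): offset=7

Answer: 7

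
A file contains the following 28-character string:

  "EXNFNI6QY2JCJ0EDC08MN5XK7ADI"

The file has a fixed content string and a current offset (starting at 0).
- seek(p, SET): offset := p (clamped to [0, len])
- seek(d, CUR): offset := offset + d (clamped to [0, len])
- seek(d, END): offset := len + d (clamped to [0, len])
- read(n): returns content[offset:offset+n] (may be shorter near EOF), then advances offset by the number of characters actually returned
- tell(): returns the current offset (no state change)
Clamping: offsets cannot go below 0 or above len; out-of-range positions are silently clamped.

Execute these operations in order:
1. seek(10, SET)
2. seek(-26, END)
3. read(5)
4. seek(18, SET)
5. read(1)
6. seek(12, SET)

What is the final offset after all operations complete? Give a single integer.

Answer: 12

Derivation:
After 1 (seek(10, SET)): offset=10
After 2 (seek(-26, END)): offset=2
After 3 (read(5)): returned 'NFNI6', offset=7
After 4 (seek(18, SET)): offset=18
After 5 (read(1)): returned '8', offset=19
After 6 (seek(12, SET)): offset=12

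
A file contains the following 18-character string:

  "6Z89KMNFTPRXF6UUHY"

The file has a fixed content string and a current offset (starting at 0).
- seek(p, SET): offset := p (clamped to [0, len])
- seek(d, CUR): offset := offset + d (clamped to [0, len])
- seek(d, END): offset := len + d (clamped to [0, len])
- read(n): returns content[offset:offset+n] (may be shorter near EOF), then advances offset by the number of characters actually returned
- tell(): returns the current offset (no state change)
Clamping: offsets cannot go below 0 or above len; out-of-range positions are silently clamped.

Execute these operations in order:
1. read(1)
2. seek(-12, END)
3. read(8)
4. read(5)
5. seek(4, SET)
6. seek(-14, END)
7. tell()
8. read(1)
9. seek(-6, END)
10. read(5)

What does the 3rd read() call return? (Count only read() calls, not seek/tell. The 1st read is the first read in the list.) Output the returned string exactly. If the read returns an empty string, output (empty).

Answer: UUHY

Derivation:
After 1 (read(1)): returned '6', offset=1
After 2 (seek(-12, END)): offset=6
After 3 (read(8)): returned 'NFTPRXF6', offset=14
After 4 (read(5)): returned 'UUHY', offset=18
After 5 (seek(4, SET)): offset=4
After 6 (seek(-14, END)): offset=4
After 7 (tell()): offset=4
After 8 (read(1)): returned 'K', offset=5
After 9 (seek(-6, END)): offset=12
After 10 (read(5)): returned 'F6UUH', offset=17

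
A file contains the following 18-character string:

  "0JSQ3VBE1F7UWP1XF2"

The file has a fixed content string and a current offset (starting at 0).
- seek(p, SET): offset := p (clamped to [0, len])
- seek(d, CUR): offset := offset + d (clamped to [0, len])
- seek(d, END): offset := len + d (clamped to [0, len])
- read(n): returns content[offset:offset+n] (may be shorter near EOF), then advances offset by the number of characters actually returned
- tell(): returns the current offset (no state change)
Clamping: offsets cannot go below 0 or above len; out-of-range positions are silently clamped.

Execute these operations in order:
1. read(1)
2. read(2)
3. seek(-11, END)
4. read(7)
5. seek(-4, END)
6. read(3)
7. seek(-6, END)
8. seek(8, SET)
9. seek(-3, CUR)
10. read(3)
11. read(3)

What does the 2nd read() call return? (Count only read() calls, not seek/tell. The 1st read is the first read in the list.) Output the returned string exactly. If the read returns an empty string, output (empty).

After 1 (read(1)): returned '0', offset=1
After 2 (read(2)): returned 'JS', offset=3
After 3 (seek(-11, END)): offset=7
After 4 (read(7)): returned 'E1F7UWP', offset=14
After 5 (seek(-4, END)): offset=14
After 6 (read(3)): returned '1XF', offset=17
After 7 (seek(-6, END)): offset=12
After 8 (seek(8, SET)): offset=8
After 9 (seek(-3, CUR)): offset=5
After 10 (read(3)): returned 'VBE', offset=8
After 11 (read(3)): returned '1F7', offset=11

Answer: JS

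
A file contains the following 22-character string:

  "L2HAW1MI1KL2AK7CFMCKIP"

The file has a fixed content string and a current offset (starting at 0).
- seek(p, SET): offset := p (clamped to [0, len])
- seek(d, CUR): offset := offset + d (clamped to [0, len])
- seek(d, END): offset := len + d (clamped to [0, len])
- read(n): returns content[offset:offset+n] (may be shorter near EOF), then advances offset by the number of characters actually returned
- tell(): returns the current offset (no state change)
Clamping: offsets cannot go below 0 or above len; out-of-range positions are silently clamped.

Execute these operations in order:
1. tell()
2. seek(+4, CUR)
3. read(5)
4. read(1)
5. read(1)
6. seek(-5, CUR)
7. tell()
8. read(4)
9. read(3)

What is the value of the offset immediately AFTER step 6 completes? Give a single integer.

After 1 (tell()): offset=0
After 2 (seek(+4, CUR)): offset=4
After 3 (read(5)): returned 'W1MI1', offset=9
After 4 (read(1)): returned 'K', offset=10
After 5 (read(1)): returned 'L', offset=11
After 6 (seek(-5, CUR)): offset=6

Answer: 6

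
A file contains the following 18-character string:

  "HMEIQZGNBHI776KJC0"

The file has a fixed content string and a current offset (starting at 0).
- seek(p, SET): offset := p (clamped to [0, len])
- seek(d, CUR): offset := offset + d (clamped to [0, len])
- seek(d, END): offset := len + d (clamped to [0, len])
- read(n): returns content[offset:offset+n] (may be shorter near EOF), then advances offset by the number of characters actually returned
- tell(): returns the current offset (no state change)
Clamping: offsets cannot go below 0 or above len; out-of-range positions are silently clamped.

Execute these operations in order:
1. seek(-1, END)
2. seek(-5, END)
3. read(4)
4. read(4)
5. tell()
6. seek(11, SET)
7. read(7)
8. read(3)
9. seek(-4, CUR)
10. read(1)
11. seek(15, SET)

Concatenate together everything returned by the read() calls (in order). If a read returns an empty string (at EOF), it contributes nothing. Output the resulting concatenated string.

After 1 (seek(-1, END)): offset=17
After 2 (seek(-5, END)): offset=13
After 3 (read(4)): returned '6KJC', offset=17
After 4 (read(4)): returned '0', offset=18
After 5 (tell()): offset=18
After 6 (seek(11, SET)): offset=11
After 7 (read(7)): returned '776KJC0', offset=18
After 8 (read(3)): returned '', offset=18
After 9 (seek(-4, CUR)): offset=14
After 10 (read(1)): returned 'K', offset=15
After 11 (seek(15, SET)): offset=15

Answer: 6KJC0776KJC0K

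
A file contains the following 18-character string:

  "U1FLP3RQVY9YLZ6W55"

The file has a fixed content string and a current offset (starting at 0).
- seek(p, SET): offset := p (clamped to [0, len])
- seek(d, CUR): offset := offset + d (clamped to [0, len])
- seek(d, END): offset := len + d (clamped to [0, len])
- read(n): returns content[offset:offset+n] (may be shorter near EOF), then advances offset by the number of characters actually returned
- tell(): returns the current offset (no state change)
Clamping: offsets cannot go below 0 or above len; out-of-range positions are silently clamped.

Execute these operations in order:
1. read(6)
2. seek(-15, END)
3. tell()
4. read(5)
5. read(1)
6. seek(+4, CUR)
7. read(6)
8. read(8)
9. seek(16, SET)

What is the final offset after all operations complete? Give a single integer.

After 1 (read(6)): returned 'U1FLP3', offset=6
After 2 (seek(-15, END)): offset=3
After 3 (tell()): offset=3
After 4 (read(5)): returned 'LP3RQ', offset=8
After 5 (read(1)): returned 'V', offset=9
After 6 (seek(+4, CUR)): offset=13
After 7 (read(6)): returned 'Z6W55', offset=18
After 8 (read(8)): returned '', offset=18
After 9 (seek(16, SET)): offset=16

Answer: 16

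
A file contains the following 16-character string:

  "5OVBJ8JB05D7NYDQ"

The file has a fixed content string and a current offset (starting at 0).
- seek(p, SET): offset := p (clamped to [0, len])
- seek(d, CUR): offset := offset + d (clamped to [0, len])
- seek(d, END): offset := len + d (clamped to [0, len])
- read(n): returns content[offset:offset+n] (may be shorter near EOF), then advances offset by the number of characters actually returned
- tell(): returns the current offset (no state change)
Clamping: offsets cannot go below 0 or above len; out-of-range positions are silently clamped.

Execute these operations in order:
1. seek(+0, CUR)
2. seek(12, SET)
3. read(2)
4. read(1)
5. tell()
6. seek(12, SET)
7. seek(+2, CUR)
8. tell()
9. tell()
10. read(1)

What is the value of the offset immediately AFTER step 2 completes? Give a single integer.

Answer: 12

Derivation:
After 1 (seek(+0, CUR)): offset=0
After 2 (seek(12, SET)): offset=12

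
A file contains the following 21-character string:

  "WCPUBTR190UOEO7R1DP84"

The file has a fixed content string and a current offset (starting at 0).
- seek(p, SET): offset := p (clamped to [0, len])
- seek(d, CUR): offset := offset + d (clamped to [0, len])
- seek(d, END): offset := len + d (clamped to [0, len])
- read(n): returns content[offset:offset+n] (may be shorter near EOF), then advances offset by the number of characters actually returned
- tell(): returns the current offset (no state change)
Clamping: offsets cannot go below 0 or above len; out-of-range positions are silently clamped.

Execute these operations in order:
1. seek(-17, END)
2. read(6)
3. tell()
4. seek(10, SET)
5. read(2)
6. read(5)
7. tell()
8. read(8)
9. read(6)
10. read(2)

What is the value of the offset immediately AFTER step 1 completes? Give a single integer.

Answer: 4

Derivation:
After 1 (seek(-17, END)): offset=4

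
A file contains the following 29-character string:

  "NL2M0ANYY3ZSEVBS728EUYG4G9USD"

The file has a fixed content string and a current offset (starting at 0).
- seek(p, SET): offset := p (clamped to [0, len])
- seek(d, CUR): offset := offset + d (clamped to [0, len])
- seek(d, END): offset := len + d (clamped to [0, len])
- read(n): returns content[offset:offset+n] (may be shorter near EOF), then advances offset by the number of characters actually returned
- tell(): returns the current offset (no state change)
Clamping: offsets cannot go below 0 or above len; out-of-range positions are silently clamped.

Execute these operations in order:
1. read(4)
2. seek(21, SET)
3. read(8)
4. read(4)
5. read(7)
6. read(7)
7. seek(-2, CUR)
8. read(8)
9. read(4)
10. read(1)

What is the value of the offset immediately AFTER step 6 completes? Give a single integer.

Answer: 29

Derivation:
After 1 (read(4)): returned 'NL2M', offset=4
After 2 (seek(21, SET)): offset=21
After 3 (read(8)): returned 'YG4G9USD', offset=29
After 4 (read(4)): returned '', offset=29
After 5 (read(7)): returned '', offset=29
After 6 (read(7)): returned '', offset=29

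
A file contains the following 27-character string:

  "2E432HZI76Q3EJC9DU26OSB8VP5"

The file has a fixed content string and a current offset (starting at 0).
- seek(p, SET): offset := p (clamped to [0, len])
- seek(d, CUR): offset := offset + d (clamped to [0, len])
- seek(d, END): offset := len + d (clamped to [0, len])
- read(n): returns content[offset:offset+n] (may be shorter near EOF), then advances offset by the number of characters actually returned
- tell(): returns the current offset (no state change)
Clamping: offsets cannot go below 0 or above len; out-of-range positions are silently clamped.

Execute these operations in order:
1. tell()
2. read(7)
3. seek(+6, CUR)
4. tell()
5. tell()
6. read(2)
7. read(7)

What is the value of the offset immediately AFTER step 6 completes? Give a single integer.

Answer: 15

Derivation:
After 1 (tell()): offset=0
After 2 (read(7)): returned '2E432HZ', offset=7
After 3 (seek(+6, CUR)): offset=13
After 4 (tell()): offset=13
After 5 (tell()): offset=13
After 6 (read(2)): returned 'JC', offset=15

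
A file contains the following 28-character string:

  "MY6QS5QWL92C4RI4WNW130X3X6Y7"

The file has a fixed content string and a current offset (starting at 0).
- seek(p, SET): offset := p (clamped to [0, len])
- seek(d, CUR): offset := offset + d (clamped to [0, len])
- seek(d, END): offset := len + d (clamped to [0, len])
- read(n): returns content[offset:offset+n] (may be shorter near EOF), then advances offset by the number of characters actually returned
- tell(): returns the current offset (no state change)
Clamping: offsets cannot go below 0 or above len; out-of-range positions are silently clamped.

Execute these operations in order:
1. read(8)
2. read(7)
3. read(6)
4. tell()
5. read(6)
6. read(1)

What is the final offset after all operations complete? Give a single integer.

Answer: 28

Derivation:
After 1 (read(8)): returned 'MY6QS5QW', offset=8
After 2 (read(7)): returned 'L92C4RI', offset=15
After 3 (read(6)): returned '4WNW13', offset=21
After 4 (tell()): offset=21
After 5 (read(6)): returned '0X3X6Y', offset=27
After 6 (read(1)): returned '7', offset=28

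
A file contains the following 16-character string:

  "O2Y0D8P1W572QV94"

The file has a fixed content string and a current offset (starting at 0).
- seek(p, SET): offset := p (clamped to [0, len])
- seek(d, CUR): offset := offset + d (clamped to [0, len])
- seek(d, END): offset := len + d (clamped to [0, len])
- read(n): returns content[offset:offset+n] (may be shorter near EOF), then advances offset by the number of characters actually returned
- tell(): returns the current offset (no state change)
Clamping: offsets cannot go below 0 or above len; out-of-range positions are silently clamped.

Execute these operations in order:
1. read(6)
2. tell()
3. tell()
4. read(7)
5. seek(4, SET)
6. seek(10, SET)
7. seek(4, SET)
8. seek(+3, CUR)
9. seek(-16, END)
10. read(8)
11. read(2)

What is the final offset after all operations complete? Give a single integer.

Answer: 10

Derivation:
After 1 (read(6)): returned 'O2Y0D8', offset=6
After 2 (tell()): offset=6
After 3 (tell()): offset=6
After 4 (read(7)): returned 'P1W572Q', offset=13
After 5 (seek(4, SET)): offset=4
After 6 (seek(10, SET)): offset=10
After 7 (seek(4, SET)): offset=4
After 8 (seek(+3, CUR)): offset=7
After 9 (seek(-16, END)): offset=0
After 10 (read(8)): returned 'O2Y0D8P1', offset=8
After 11 (read(2)): returned 'W5', offset=10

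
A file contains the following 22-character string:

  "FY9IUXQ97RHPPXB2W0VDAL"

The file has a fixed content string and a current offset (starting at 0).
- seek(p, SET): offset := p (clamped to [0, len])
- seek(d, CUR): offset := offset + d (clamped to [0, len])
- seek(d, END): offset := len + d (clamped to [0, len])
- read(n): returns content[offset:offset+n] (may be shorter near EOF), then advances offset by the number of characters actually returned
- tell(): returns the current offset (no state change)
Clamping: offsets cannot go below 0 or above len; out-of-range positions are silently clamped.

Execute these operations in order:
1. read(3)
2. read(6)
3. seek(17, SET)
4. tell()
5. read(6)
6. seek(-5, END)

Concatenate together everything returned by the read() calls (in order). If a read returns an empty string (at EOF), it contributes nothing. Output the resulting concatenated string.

After 1 (read(3)): returned 'FY9', offset=3
After 2 (read(6)): returned 'IUXQ97', offset=9
After 3 (seek(17, SET)): offset=17
After 4 (tell()): offset=17
After 5 (read(6)): returned '0VDAL', offset=22
After 6 (seek(-5, END)): offset=17

Answer: FY9IUXQ970VDAL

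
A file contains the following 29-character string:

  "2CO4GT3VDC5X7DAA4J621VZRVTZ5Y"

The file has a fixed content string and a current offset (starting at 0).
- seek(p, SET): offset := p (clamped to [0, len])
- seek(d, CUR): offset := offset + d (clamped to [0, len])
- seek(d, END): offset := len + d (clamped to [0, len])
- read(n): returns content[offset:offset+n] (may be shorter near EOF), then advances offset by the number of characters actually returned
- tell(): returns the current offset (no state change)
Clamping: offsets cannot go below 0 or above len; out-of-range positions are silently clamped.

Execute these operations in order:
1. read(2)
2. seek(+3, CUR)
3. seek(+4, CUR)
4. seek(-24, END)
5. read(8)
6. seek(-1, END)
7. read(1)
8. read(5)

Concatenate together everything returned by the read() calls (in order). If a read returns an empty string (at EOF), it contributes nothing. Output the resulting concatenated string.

After 1 (read(2)): returned '2C', offset=2
After 2 (seek(+3, CUR)): offset=5
After 3 (seek(+4, CUR)): offset=9
After 4 (seek(-24, END)): offset=5
After 5 (read(8)): returned 'T3VDC5X7', offset=13
After 6 (seek(-1, END)): offset=28
After 7 (read(1)): returned 'Y', offset=29
After 8 (read(5)): returned '', offset=29

Answer: 2CT3VDC5X7Y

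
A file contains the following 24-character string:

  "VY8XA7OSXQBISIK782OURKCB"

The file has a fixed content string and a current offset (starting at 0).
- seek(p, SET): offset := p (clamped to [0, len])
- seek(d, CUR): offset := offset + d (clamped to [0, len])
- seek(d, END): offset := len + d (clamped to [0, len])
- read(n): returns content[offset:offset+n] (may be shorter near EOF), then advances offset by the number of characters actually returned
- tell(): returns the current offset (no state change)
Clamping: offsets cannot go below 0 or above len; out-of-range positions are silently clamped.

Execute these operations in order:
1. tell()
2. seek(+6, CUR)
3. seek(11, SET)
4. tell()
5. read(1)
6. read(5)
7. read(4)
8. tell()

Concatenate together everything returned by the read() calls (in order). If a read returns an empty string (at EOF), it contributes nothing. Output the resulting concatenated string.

Answer: ISIK782OUR

Derivation:
After 1 (tell()): offset=0
After 2 (seek(+6, CUR)): offset=6
After 3 (seek(11, SET)): offset=11
After 4 (tell()): offset=11
After 5 (read(1)): returned 'I', offset=12
After 6 (read(5)): returned 'SIK78', offset=17
After 7 (read(4)): returned '2OUR', offset=21
After 8 (tell()): offset=21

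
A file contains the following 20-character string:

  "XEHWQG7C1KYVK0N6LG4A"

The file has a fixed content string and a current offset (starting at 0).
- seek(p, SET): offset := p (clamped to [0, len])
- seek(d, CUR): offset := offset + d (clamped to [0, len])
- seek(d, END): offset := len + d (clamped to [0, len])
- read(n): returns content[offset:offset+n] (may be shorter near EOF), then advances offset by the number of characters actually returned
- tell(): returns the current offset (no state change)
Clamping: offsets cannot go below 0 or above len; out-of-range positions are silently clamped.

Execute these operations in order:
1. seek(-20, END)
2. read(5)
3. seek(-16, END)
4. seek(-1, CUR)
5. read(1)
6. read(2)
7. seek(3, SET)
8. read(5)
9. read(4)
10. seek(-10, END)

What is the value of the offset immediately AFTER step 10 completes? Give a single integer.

After 1 (seek(-20, END)): offset=0
After 2 (read(5)): returned 'XEHWQ', offset=5
After 3 (seek(-16, END)): offset=4
After 4 (seek(-1, CUR)): offset=3
After 5 (read(1)): returned 'W', offset=4
After 6 (read(2)): returned 'QG', offset=6
After 7 (seek(3, SET)): offset=3
After 8 (read(5)): returned 'WQG7C', offset=8
After 9 (read(4)): returned '1KYV', offset=12
After 10 (seek(-10, END)): offset=10

Answer: 10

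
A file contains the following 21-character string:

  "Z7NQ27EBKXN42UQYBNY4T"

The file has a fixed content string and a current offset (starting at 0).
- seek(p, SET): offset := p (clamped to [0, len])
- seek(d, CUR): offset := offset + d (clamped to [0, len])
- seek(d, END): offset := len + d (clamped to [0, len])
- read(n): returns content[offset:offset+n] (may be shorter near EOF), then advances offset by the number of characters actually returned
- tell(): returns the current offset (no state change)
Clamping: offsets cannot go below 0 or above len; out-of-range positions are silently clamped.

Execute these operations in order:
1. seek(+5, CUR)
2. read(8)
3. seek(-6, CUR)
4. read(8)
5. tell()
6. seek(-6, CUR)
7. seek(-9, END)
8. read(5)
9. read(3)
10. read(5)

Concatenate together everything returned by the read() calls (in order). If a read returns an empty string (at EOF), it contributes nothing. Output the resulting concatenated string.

After 1 (seek(+5, CUR)): offset=5
After 2 (read(8)): returned '7EBKXN42', offset=13
After 3 (seek(-6, CUR)): offset=7
After 4 (read(8)): returned 'BKXN42UQ', offset=15
After 5 (tell()): offset=15
After 6 (seek(-6, CUR)): offset=9
After 7 (seek(-9, END)): offset=12
After 8 (read(5)): returned '2UQYB', offset=17
After 9 (read(3)): returned 'NY4', offset=20
After 10 (read(5)): returned 'T', offset=21

Answer: 7EBKXN42BKXN42UQ2UQYBNY4T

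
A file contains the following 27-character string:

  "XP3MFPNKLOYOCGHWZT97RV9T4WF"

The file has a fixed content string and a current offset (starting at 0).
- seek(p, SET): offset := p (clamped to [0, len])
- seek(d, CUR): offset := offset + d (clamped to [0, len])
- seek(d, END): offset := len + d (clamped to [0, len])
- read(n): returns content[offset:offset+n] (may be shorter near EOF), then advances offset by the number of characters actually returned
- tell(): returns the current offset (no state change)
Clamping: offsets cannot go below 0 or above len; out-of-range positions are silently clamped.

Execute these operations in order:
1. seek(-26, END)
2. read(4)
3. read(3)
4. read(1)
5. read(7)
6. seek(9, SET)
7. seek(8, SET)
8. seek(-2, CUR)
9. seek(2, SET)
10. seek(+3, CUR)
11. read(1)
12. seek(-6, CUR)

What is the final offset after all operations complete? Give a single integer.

Answer: 0

Derivation:
After 1 (seek(-26, END)): offset=1
After 2 (read(4)): returned 'P3MF', offset=5
After 3 (read(3)): returned 'PNK', offset=8
After 4 (read(1)): returned 'L', offset=9
After 5 (read(7)): returned 'OYOCGHW', offset=16
After 6 (seek(9, SET)): offset=9
After 7 (seek(8, SET)): offset=8
After 8 (seek(-2, CUR)): offset=6
After 9 (seek(2, SET)): offset=2
After 10 (seek(+3, CUR)): offset=5
After 11 (read(1)): returned 'P', offset=6
After 12 (seek(-6, CUR)): offset=0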